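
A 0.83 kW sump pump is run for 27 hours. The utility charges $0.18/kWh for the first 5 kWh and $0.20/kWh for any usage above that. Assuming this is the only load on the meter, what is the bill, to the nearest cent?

$4.38

Energy = 0.83 kW × 27 h = 22.41 kWh
Tier 1 (0–5 kWh): 5 × $0.18 = $0.9
Above 5 kWh: 17.41 × $0.20 = $3.482
Bill = $4.38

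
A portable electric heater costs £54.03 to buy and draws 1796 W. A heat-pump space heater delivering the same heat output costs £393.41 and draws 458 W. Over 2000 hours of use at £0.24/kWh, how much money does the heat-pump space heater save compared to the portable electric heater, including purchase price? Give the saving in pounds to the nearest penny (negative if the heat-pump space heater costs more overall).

£302.86

portable electric heater: £54.03 + (1796/1000) kW × 2000 h × £0.24 = £54.03 + £862.08 = £916.11
heat-pump space heater: £393.41 + (458/1000) kW × 2000 h × £0.24 = £393.41 + £219.84 = £613.25
Saving = £916.11 − £613.25 = £302.86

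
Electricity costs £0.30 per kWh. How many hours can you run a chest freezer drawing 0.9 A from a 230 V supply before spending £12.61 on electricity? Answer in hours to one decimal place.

Power = 0.9 A × 230 V = 207 W = 0.207 kW
Energy available = £12.61 ÷ £0.30/kWh = 42.0333 kWh
Hours = 42.0333 kWh ÷ 0.207 kW = 203.1 h

203.1 h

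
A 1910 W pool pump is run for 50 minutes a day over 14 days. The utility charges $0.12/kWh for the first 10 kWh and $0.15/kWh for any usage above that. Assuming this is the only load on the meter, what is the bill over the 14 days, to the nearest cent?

Runtime = 50 min × 14 = 700 min = 11.666666… h
Energy = 1.91 kW × 11.666666… h = 22.283333… kWh
Tier 1 (0–10 kWh): 10 × $0.12 = $1.2
Above 10 kWh: 12.283333… × $0.15 = $1.8425
Bill = $3.04

$3.04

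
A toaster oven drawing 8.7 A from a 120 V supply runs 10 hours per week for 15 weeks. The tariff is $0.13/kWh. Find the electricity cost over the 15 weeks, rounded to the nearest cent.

Power = 8.7 A × 120 V = 1044 W = 1.044 kW
Runtime = 10 h/week × 15 weeks = 150 h
Energy = 1.044 kW × 150 h = 156.6 kWh
Cost = 156.6 kWh × $0.13/kWh = $20.36

$20.36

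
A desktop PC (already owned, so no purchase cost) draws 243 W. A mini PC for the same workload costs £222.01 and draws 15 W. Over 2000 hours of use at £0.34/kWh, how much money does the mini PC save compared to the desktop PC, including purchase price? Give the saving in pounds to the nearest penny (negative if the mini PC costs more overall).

-£66.97

desktop PC: £0.00 + (243/1000) kW × 2000 h × £0.34 = £0.00 + £165.24 = £165.24
mini PC: £222.01 + (15/1000) kW × 2000 h × £0.34 = £222.01 + £10.2 = £232.21
Saving = £165.24 − £232.21 = −£66.97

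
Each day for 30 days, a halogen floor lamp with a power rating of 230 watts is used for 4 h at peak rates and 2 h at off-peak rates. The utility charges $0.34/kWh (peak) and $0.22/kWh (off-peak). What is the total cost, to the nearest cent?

Peak energy = 0.23 kW × 4 h × 30 = 27.6 kWh
Off-peak energy = 0.23 kW × 2 h × 30 = 13.8 kWh
Cost = 27.6 × $0.34 + 13.8 × $0.22 = $9.384 + $3.036 = $12.42

$12.42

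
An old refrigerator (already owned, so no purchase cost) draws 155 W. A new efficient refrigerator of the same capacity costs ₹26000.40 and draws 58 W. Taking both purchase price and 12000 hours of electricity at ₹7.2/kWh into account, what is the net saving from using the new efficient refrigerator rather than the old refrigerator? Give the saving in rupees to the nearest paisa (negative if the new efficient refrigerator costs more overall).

-₹17619.60

old refrigerator: ₹0.00 + (155/1000) kW × 12000 h × ₹7.2 = ₹0.00 + ₹13392 = ₹13392
new efficient refrigerator: ₹26000.40 + (58/1000) kW × 12000 h × ₹7.2 = ₹26000.40 + ₹5011.2 = ₹31011.6
Saving = ₹13392 − ₹31011.6 = −₹17619.6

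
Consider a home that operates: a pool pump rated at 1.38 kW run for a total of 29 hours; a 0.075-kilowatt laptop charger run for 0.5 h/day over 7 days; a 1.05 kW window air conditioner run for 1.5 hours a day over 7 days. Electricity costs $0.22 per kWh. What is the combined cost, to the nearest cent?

pool pump: 1.38 kW × 29 h = 40.02 kWh
laptop charger: Runtime = 0.5 h/day × 7 days = 3.5 h
laptop charger: 0.075 kW × 3.5 h = 0.2625 kWh
window air conditioner: Runtime = 1.5 h/day × 7 days = 10.5 h
window air conditioner: 1.05 kW × 10.5 h = 11.025 kWh
Total energy = 51.3075 kWh
Cost = 51.3075 × $0.22 = $11.29

$11.29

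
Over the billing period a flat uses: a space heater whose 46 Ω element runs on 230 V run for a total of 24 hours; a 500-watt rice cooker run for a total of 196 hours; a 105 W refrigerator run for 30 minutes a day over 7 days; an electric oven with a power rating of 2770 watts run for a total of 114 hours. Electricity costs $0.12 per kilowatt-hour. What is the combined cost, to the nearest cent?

$53.01

space heater: Power = V²/R = 230²/46 = 1150 W = 1.15 kW
space heater: 1.15 kW × 24 h = 27.6 kWh
rice cooker: 0.5 kW × 196 h = 98 kWh
refrigerator: Runtime = 30 min × 7 = 210 min = 3.5 h
refrigerator: 0.105 kW × 3.5 h = 0.3675 kWh
electric oven: 2.77 kW × 114 h = 315.78 kWh
Total energy = 441.7475 kWh
Cost = 441.7475 × $0.12 = $53.01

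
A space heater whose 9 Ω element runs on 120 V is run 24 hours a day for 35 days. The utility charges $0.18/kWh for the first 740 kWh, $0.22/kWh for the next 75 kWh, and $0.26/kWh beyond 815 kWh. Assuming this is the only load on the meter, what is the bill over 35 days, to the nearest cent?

$287.24

Power = V²/R = 120²/9 = 1600 W = 1.6 kW
Runtime = 24 h × 35 = 840 h
Energy = 1.6 kW × 840 h = 1344 kWh
Tier 1 (0–740 kWh): 740 × $0.18 = $133.2
Tier 2 (740–815 kWh): 75 × $0.22 = $16.5
Above 815 kWh: 529 × $0.26 = $137.54
Bill = $287.24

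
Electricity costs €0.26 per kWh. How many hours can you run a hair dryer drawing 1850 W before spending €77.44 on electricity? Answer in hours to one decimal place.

Energy available = €77.44 ÷ €0.26/kWh = 297.8462 kWh
Hours = 297.8462 kWh ÷ 1.85 kW = 161.0 h

161.0 h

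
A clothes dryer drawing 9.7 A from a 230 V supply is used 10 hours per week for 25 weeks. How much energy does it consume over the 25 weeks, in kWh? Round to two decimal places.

557.75 kWh

Power = 9.7 A × 230 V = 2231 W = 2.231 kW
Runtime = 10 h/week × 25 weeks = 250 h
Energy = 2.231 kW × 250 h = 557.75 kWh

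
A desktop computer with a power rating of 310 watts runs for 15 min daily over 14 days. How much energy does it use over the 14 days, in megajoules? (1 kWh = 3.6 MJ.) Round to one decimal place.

Runtime = 15 min × 14 = 210 min = 3.5 h
Energy = 0.31 kW × 3.5 h = 1.085 kWh
= 1.085 × 3.6 MJ = 3.9 MJ

3.9 MJ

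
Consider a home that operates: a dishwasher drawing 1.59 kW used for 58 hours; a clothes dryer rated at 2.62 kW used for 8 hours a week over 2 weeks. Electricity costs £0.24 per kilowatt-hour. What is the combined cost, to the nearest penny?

dishwasher: 1.59 kW × 58 h = 92.22 kWh
clothes dryer: Runtime = 8 h/week × 2 weeks = 16 h
clothes dryer: 2.62 kW × 16 h = 41.92 kWh
Total energy = 134.14 kWh
Cost = 134.14 × £0.24 = £32.19

£32.19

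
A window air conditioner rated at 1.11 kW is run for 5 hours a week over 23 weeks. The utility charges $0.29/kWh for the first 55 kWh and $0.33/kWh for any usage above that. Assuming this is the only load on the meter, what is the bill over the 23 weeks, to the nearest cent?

Runtime = 5 h/week × 23 weeks = 115 h
Energy = 1.11 kW × 115 h = 127.65 kWh
Tier 1 (0–55 kWh): 55 × $0.29 = $15.95
Above 55 kWh: 72.65 × $0.33 = $23.9745
Bill = $39.92

$39.92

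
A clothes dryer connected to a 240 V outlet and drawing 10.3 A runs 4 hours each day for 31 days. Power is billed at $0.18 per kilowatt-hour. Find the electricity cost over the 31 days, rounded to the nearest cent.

$55.18

Power = 10.3 A × 240 V = 2472 W = 2.472 kW
Runtime = 4 h/day × 31 days = 124 h
Energy = 2.472 kW × 124 h = 306.528 kWh
Cost = 306.528 kWh × $0.18/kWh = $55.18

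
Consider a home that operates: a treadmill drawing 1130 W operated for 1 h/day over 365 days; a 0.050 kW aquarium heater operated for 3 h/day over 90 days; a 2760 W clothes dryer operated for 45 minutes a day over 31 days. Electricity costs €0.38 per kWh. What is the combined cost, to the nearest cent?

treadmill: Runtime = 1 h/day × 365 days = 365 h
treadmill: 1.13 kW × 365 h = 412.45 kWh
aquarium heater: Runtime = 3 h/day × 90 days = 270 h
aquarium heater: 0.05 kW × 270 h = 13.5 kWh
clothes dryer: Runtime = 45 min × 31 = 1395 min = 23.25 h
clothes dryer: 2.76 kW × 23.25 h = 64.17 kWh
Total energy = 490.12 kWh
Cost = 490.12 × €0.38 = €186.25

€186.25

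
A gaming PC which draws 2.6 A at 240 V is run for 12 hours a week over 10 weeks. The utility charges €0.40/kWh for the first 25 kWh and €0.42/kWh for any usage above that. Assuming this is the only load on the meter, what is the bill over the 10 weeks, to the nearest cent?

€30.95

Power = 2.6 A × 240 V = 624 W = 0.624 kW
Runtime = 12 h/week × 10 weeks = 120 h
Energy = 0.624 kW × 120 h = 74.88 kWh
Tier 1 (0–25 kWh): 25 × €0.40 = €10
Above 25 kWh: 49.88 × €0.42 = €20.9496
Bill = €30.95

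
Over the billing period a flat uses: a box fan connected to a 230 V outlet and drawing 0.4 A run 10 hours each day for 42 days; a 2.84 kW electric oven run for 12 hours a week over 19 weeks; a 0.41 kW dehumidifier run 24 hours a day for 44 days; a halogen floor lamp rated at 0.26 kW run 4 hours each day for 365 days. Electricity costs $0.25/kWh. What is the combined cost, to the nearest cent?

$374.68

box fan: Power = 0.4 A × 230 V = 92 W = 0.092 kW
box fan: Runtime = 10 h/day × 42 days = 420 h
box fan: 0.092 kW × 420 h = 38.64 kWh
electric oven: Runtime = 12 h/week × 19 weeks = 228 h
electric oven: 2.84 kW × 228 h = 647.52 kWh
dehumidifier: Runtime = 24 h × 44 = 1056 h
dehumidifier: 0.41 kW × 1056 h = 432.96 kWh
halogen floor lamp: Runtime = 4 h/day × 365 days = 1460 h
halogen floor lamp: 0.26 kW × 1460 h = 379.6 kWh
Total energy = 1498.72 kWh
Cost = 1498.72 × $0.25 = $374.68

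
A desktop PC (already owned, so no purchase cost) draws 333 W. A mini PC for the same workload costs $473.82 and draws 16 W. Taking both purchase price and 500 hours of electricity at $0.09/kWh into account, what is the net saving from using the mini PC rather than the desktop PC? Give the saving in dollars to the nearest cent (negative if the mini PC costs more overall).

-$459.56

desktop PC: $0.00 + (333/1000) kW × 500 h × $0.09 = $0.00 + $14.985 = $14.985
mini PC: $473.82 + (16/1000) kW × 500 h × $0.09 = $473.82 + $0.72 = $474.54
Saving = $14.985 − $474.54 = −$459.555 → -$459.56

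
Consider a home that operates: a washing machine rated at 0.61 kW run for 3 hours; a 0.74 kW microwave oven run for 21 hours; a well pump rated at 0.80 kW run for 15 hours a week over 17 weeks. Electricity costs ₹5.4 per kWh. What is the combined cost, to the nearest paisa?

washing machine: 0.61 kW × 3 h = 1.83 kWh
microwave oven: 0.74 kW × 21 h = 15.54 kWh
well pump: Runtime = 15 h/week × 17 weeks = 255 h
well pump: 0.8 kW × 255 h = 204 kWh
Total energy = 221.37 kWh
Cost = 221.37 × ₹5.4 = ₹1195.40

₹1195.40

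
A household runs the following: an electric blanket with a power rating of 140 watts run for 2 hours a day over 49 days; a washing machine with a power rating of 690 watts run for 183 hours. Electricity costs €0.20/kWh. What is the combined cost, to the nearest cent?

€28.00

electric blanket: Runtime = 2 h/day × 49 days = 98 h
electric blanket: 0.14 kW × 98 h = 13.72 kWh
washing machine: 0.69 kW × 183 h = 126.27 kWh
Total energy = 139.99 kWh
Cost = 139.99 × €0.20 = €28.00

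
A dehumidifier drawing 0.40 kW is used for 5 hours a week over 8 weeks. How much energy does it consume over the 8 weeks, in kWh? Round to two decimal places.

16.00 kWh

Runtime = 5 h/week × 8 weeks = 40 h
Energy = 0.4 kW × 40 h = 16 kWh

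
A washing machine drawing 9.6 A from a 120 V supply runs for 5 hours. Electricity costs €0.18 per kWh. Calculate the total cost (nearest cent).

€1.04

Power = 9.6 A × 120 V = 1152 W = 1.152 kW
Energy = 1.152 kW × 5 h = 5.76 kWh
Cost = 5.76 kWh × €0.18/kWh = €1.04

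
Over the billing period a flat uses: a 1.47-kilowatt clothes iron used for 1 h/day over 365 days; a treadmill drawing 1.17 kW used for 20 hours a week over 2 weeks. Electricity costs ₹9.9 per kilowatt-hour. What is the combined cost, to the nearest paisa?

clothes iron: Runtime = 1 h/day × 365 days = 365 h
clothes iron: 1.47 kW × 365 h = 536.55 kWh
treadmill: Runtime = 20 h/week × 2 weeks = 40 h
treadmill: 1.17 kW × 40 h = 46.8 kWh
Total energy = 583.35 kWh
Cost = 583.35 × ₹9.9 = ₹5775.17

₹5775.17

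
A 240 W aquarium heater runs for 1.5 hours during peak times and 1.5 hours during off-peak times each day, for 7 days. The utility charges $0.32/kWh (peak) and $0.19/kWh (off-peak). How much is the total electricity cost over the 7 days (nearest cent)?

$1.29

Peak energy = 0.24 kW × 1.5 h × 7 = 2.52 kWh
Off-peak energy = 0.24 kW × 1.5 h × 7 = 2.52 kWh
Cost = 2.52 × $0.32 + 2.52 × $0.19 = $0.8064 + $0.4788 = $1.29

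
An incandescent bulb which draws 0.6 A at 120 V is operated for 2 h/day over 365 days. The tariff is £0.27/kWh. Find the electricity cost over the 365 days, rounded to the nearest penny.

£14.19

Power = 0.6 A × 120 V = 72 W = 0.072 kW
Runtime = 2 h/day × 365 days = 730 h
Energy = 0.072 kW × 730 h = 52.56 kWh
Cost = 52.56 kWh × £0.27/kWh = £14.19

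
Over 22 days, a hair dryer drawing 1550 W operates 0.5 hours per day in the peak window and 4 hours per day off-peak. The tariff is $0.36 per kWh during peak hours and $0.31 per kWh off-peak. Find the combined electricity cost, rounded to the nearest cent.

$48.42

Peak energy = 1.55 kW × 0.5 h × 22 = 17.05 kWh
Off-peak energy = 1.55 kW × 4 h × 22 = 136.4 kWh
Cost = 17.05 × $0.36 + 136.4 × $0.31 = $6.138 + $42.284 = $48.42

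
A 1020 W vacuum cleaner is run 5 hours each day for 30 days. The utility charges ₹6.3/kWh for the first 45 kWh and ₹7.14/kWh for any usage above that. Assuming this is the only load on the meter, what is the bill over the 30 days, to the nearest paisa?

₹1054.62

Runtime = 5 h/day × 30 days = 150 h
Energy = 1.02 kW × 150 h = 153 kWh
Tier 1 (0–45 kWh): 45 × ₹6.3 = ₹283.5
Above 45 kWh: 108 × ₹7.14 = ₹771.12
Bill = ₹1054.62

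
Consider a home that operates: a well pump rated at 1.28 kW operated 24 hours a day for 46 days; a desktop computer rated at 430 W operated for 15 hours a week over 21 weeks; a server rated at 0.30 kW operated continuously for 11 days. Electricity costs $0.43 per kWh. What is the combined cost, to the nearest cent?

well pump: Runtime = 24 h × 46 = 1104 h
well pump: 1.28 kW × 1104 h = 1413.12 kWh
desktop computer: Runtime = 15 h/week × 21 weeks = 315 h
desktop computer: 0.43 kW × 315 h = 135.45 kWh
server: Runtime = 24 h × 11 = 264 h
server: 0.3 kW × 264 h = 79.2 kWh
Total energy = 1627.77 kWh
Cost = 1627.77 × $0.43 = $699.94

$699.94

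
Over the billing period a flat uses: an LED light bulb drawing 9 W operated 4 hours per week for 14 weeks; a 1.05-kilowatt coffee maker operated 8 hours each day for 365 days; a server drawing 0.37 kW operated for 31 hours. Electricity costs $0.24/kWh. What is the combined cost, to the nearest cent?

LED light bulb: Runtime = 4 h/week × 14 weeks = 56 h
LED light bulb: 0.009 kW × 56 h = 0.504 kWh
coffee maker: Runtime = 8 h/day × 365 days = 2920 h
coffee maker: 1.05 kW × 2920 h = 3066 kWh
server: 0.37 kW × 31 h = 11.47 kWh
Total energy = 3077.974 kWh
Cost = 3077.974 × $0.24 = $738.71

$738.71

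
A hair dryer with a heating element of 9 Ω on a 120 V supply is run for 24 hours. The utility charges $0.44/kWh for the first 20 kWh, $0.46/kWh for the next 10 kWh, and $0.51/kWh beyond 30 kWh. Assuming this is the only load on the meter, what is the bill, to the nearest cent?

Power = V²/R = 120²/9 = 1600 W = 1.6 kW
Energy = 1.6 kW × 24 h = 38.4 kWh
Tier 1 (0–20 kWh): 20 × $0.44 = $8.8
Tier 2 (20–30 kWh): 10 × $0.46 = $4.6
Above 30 kWh: 8.4 × $0.51 = $4.284
Bill = $17.68

$17.68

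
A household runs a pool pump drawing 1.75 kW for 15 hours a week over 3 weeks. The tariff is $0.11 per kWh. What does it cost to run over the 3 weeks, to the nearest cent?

$8.66

Runtime = 15 h/week × 3 weeks = 45 h
Energy = 1.75 kW × 45 h = 78.75 kWh
Cost = 78.75 kWh × $0.11/kWh = $8.66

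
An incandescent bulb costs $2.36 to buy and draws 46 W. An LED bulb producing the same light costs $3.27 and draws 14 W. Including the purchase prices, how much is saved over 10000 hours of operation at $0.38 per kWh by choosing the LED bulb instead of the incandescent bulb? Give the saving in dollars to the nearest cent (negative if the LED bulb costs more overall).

incandescent bulb: $2.36 + (46/1000) kW × 10000 h × $0.38 = $2.36 + $174.8 = $177.16
LED bulb: $3.27 + (14/1000) kW × 10000 h × $0.38 = $3.27 + $53.2 = $56.47
Saving = $177.16 − $56.47 = $120.69

$120.69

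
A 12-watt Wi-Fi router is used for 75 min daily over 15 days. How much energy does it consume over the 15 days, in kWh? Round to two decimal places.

Runtime = 75 min × 15 = 1125 min = 18.75 h
Energy = 0.012 kW × 18.75 h = 0.225 kWh ≈ 0.23 kWh

0.23 kWh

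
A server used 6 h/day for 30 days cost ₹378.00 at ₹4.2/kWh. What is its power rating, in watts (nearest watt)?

Energy = ₹378.00 ÷ ₹4.2/kWh = 90 kWh
Runtime = 6 h/day × 30 days = 180 h
Power = 90 kWh ÷ 180 h = 0.5 kW = 500 W

500 W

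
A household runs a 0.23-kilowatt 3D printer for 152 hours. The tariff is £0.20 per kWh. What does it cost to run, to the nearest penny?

£6.99

Energy = 0.23 kW × 152 h = 34.96 kWh
Cost = 34.96 kWh × £0.20/kWh = £6.99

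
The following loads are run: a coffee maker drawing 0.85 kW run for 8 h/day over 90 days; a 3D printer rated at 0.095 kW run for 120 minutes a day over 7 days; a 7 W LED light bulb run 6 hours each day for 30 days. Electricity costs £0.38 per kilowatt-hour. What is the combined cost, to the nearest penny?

£233.54

coffee maker: Runtime = 8 h/day × 90 days = 720 h
coffee maker: 0.85 kW × 720 h = 612 kWh
3D printer: Runtime = 120 min × 7 = 840 min = 14 h
3D printer: 0.095 kW × 14 h = 1.33 kWh
LED light bulb: Runtime = 6 h/day × 30 days = 180 h
LED light bulb: 0.007 kW × 180 h = 1.26 kWh
Total energy = 614.59 kWh
Cost = 614.59 × £0.38 = £233.54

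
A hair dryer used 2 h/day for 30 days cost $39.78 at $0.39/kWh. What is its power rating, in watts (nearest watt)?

Energy = $39.78 ÷ $0.39/kWh = 102 kWh
Runtime = 2 h/day × 30 days = 60 h
Power = 102 kWh ÷ 60 h = 1.7 kW = 1700 W

1700 W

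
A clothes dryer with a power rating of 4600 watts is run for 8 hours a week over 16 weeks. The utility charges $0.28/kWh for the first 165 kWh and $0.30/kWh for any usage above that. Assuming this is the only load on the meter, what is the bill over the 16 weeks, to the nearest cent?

Runtime = 8 h/week × 16 weeks = 128 h
Energy = 4.6 kW × 128 h = 588.8 kWh
Tier 1 (0–165 kWh): 165 × $0.28 = $46.2
Above 165 kWh: 423.8 × $0.30 = $127.14
Bill = $173.34

$173.34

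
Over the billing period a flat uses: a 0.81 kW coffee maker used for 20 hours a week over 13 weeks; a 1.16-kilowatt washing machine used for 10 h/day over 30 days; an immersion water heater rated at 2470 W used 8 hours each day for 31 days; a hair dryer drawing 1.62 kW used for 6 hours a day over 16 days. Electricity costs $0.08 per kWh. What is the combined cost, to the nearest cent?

coffee maker: Runtime = 20 h/week × 13 weeks = 260 h
coffee maker: 0.81 kW × 260 h = 210.6 kWh
washing machine: Runtime = 10 h/day × 30 days = 300 h
washing machine: 1.16 kW × 300 h = 348 kWh
immersion water heater: Runtime = 8 h/day × 31 days = 248 h
immersion water heater: 2.47 kW × 248 h = 612.56 kWh
hair dryer: Runtime = 6 h/day × 16 days = 96 h
hair dryer: 1.62 kW × 96 h = 155.52 kWh
Total energy = 1326.68 kWh
Cost = 1326.68 × $0.08 = $106.13

$106.13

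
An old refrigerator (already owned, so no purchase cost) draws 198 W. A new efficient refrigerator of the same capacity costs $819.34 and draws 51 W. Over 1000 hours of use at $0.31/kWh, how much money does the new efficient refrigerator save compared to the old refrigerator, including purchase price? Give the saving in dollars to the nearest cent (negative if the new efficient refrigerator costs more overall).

-$773.77

old refrigerator: $0.00 + (198/1000) kW × 1000 h × $0.31 = $0.00 + $61.38 = $61.38
new efficient refrigerator: $819.34 + (51/1000) kW × 1000 h × $0.31 = $819.34 + $15.81 = $835.15
Saving = $61.38 − $835.15 = −$773.77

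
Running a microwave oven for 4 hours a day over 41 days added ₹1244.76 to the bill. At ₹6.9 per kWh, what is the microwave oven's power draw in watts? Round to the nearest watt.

Energy = ₹1244.76 ÷ ₹6.9/kWh = 180.4 kWh
Runtime = 4 h/day × 41 days = 164 h
Power = 180.4 kWh ÷ 164 h = 1.1 kW = 1100 W

1100 W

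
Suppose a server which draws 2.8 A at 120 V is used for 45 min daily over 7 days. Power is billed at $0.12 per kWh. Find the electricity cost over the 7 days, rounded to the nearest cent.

Power = 2.8 A × 120 V = 336 W = 0.336 kW
Runtime = 45 min × 7 = 315 min = 5.25 h
Energy = 0.336 kW × 5.25 h = 1.764 kWh
Cost = 1.764 kWh × $0.12/kWh = $0.21

$0.21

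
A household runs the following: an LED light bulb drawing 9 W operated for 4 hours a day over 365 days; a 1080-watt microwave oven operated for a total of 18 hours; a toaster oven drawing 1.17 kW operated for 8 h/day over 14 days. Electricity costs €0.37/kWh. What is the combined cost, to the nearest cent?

LED light bulb: Runtime = 4 h/day × 365 days = 1460 h
LED light bulb: 0.009 kW × 1460 h = 13.14 kWh
microwave oven: 1.08 kW × 18 h = 19.44 kWh
toaster oven: Runtime = 8 h/day × 14 days = 112 h
toaster oven: 1.17 kW × 112 h = 131.04 kWh
Total energy = 163.62 kWh
Cost = 163.62 × €0.37 = €60.54

€60.54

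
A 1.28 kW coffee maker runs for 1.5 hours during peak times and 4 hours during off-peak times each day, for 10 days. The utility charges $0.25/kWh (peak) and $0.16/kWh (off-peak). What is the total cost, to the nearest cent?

$12.99

Peak energy = 1.28 kW × 1.5 h × 10 = 19.2 kWh
Off-peak energy = 1.28 kW × 4 h × 10 = 51.2 kWh
Cost = 19.2 × $0.25 + 51.2 × $0.16 = $4.8 + $8.192 = $12.99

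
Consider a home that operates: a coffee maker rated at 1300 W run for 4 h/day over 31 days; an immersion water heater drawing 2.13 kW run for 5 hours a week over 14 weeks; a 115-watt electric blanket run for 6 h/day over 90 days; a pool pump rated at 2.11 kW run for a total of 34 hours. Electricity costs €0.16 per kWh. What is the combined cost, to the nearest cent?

€71.06

coffee maker: Runtime = 4 h/day × 31 days = 124 h
coffee maker: 1.3 kW × 124 h = 161.2 kWh
immersion water heater: Runtime = 5 h/week × 14 weeks = 70 h
immersion water heater: 2.13 kW × 70 h = 149.1 kWh
electric blanket: Runtime = 6 h/day × 90 days = 540 h
electric blanket: 0.115 kW × 540 h = 62.1 kWh
pool pump: 2.11 kW × 34 h = 71.74 kWh
Total energy = 444.14 kWh
Cost = 444.14 × €0.16 = €71.06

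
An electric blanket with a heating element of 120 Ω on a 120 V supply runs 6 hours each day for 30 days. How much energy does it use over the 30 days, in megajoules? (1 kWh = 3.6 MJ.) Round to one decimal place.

77.8 MJ

Power = V²/R = 120²/120 = 120 W = 0.12 kW
Runtime = 6 h/day × 30 days = 180 h
Energy = 0.12 kW × 180 h = 21.6 kWh
= 21.6 × 3.6 MJ = 77.8 MJ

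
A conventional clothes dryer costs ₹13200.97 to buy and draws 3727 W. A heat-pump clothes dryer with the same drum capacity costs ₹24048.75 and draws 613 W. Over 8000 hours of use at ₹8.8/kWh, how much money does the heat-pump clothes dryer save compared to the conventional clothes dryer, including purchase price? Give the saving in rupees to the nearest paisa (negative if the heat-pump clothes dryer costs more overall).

₹208377.82

conventional clothes dryer: ₹13200.97 + (3727/1000) kW × 8000 h × ₹8.8 = ₹13200.97 + ₹262380.8 = ₹275581.77
heat-pump clothes dryer: ₹24048.75 + (613/1000) kW × 8000 h × ₹8.8 = ₹24048.75 + ₹43155.2 = ₹67203.95
Saving = ₹275581.77 − ₹67203.95 = ₹208377.82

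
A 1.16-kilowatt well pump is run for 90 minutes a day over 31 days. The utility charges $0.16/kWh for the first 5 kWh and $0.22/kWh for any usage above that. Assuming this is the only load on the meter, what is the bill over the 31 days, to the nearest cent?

Runtime = 90 min × 31 = 2790 min = 46.5 h
Energy = 1.16 kW × 46.5 h = 53.94 kWh
Tier 1 (0–5 kWh): 5 × $0.16 = $0.8
Above 5 kWh: 48.94 × $0.22 = $10.7668
Bill = $11.57

$11.57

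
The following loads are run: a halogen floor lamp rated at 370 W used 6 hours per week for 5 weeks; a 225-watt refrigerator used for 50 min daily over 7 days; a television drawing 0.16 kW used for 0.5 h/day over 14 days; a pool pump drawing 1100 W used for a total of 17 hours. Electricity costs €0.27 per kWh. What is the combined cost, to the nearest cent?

€8.70

halogen floor lamp: Runtime = 6 h/week × 5 weeks = 30 h
halogen floor lamp: 0.37 kW × 30 h = 11.1 kWh
refrigerator: Runtime = 50 min × 7 = 350 min = 5.833333… h
refrigerator: 0.225 kW × 5.833333… h = 1.3125 kWh
television: Runtime = 0.5 h/day × 14 days = 7 h
television: 0.16 kW × 7 h = 1.12 kWh
pool pump: 1.1 kW × 17 h = 18.7 kWh
Total energy = 32.2325 kWh
Cost = 32.2325 × €0.27 = €8.70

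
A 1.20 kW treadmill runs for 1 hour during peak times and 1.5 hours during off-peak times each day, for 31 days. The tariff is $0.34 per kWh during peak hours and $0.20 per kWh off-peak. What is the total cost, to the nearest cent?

$23.81

Peak energy = 1.2 kW × 1 h × 31 = 37.2 kWh
Off-peak energy = 1.2 kW × 1.5 h × 31 = 55.8 kWh
Cost = 37.2 × $0.34 + 55.8 × $0.20 = $12.648 + $11.16 = $23.81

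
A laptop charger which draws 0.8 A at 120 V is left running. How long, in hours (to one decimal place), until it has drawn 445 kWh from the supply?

Power = 0.8 A × 120 V = 96 W = 0.096 kW
Hours = 445 kWh ÷ 0.096 kW = 4635.4 h

4635.4 h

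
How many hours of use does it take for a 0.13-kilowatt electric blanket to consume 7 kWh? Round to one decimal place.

Hours = 7 kWh ÷ 0.13 kW = 53.8 h

53.8 h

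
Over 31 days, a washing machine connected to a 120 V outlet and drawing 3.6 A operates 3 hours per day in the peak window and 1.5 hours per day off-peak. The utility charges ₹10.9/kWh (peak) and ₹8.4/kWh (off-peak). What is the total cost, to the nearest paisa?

Power = 3.6 A × 120 V = 432 W = 0.432 kW
Peak energy = 0.432 kW × 3 h × 31 = 40.176 kWh
Off-peak energy = 0.432 kW × 1.5 h × 31 = 20.088 kWh
Cost = 40.176 × ₹10.9 + 20.088 × ₹8.4 = ₹437.9184 + ₹168.7392 = ₹606.66

₹606.66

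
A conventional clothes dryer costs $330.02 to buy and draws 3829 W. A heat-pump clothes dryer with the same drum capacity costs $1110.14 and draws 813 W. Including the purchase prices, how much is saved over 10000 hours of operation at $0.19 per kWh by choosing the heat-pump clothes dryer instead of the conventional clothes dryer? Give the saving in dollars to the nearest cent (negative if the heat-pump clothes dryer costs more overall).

conventional clothes dryer: $330.02 + (3829/1000) kW × 10000 h × $0.19 = $330.02 + $7275.1 = $7605.12
heat-pump clothes dryer: $1110.14 + (813/1000) kW × 10000 h × $0.19 = $1110.14 + $1544.7 = $2654.84
Saving = $7605.12 − $2654.84 = $4950.28

$4950.28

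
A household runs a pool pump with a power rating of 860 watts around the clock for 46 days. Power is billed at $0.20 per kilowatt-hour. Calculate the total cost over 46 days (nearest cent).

Runtime = 24 h × 46 = 1104 h
Energy = 0.86 kW × 1104 h = 949.44 kWh
Cost = 949.44 kWh × $0.20/kWh = $189.89

$189.89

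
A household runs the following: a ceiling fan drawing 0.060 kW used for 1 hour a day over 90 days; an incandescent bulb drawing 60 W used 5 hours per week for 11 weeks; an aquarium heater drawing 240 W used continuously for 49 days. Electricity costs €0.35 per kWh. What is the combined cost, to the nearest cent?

€101.83

ceiling fan: Runtime = 1 h/day × 90 days = 90 h
ceiling fan: 0.06 kW × 90 h = 5.4 kWh
incandescent bulb: Runtime = 5 h/week × 11 weeks = 55 h
incandescent bulb: 0.06 kW × 55 h = 3.3 kWh
aquarium heater: Runtime = 24 h × 49 = 1176 h
aquarium heater: 0.24 kW × 1176 h = 282.24 kWh
Total energy = 290.94 kWh
Cost = 290.94 × €0.35 = €101.83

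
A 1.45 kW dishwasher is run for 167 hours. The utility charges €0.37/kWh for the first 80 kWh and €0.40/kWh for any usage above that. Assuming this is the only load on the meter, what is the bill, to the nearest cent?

Energy = 1.45 kW × 167 h = 242.15 kWh
Tier 1 (0–80 kWh): 80 × €0.37 = €29.6
Above 80 kWh: 162.15 × €0.40 = €64.86
Bill = €94.46

€94.46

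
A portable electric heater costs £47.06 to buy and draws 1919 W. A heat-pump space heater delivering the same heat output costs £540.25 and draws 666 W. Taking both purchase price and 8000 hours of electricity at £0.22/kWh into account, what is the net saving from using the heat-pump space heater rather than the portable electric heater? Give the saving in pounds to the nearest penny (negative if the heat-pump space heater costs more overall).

portable electric heater: £47.06 + (1919/1000) kW × 8000 h × £0.22 = £47.06 + £3377.44 = £3424.5
heat-pump space heater: £540.25 + (666/1000) kW × 8000 h × £0.22 = £540.25 + £1172.16 = £1712.41
Saving = £3424.5 − £1712.41 = £1712.09

£1712.09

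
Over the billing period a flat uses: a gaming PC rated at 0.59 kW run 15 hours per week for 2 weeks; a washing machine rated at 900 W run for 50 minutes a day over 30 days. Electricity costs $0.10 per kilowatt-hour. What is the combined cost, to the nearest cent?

gaming PC: Runtime = 15 h/week × 2 weeks = 30 h
gaming PC: 0.59 kW × 30 h = 17.7 kWh
washing machine: Runtime = 50 min × 30 = 1500 min = 25 h
washing machine: 0.9 kW × 25 h = 22.5 kWh
Total energy = 40.2 kWh
Cost = 40.2 × $0.10 = $4.02

$4.02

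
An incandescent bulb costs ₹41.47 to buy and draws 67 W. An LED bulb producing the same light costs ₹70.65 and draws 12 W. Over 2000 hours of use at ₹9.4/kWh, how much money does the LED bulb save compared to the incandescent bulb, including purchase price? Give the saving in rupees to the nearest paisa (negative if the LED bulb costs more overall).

incandescent bulb: ₹41.47 + (67/1000) kW × 2000 h × ₹9.4 = ₹41.47 + ₹1259.6 = ₹1301.07
LED bulb: ₹70.65 + (12/1000) kW × 2000 h × ₹9.4 = ₹70.65 + ₹225.6 = ₹296.25
Saving = ₹1301.07 − ₹296.25 = ₹1004.82

₹1004.82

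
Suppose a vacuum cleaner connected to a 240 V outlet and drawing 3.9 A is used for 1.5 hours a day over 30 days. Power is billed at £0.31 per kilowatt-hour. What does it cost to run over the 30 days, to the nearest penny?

Power = 3.9 A × 240 V = 936 W = 0.936 kW
Runtime = 1.5 h/day × 30 days = 45 h
Energy = 0.936 kW × 45 h = 42.12 kWh
Cost = 42.12 kWh × £0.31/kWh = £13.06

£13.06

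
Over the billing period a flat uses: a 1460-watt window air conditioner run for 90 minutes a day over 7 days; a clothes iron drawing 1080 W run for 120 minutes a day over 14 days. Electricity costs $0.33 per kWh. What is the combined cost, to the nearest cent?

$15.04

window air conditioner: Runtime = 90 min × 7 = 630 min = 10.5 h
window air conditioner: 1.46 kW × 10.5 h = 15.33 kWh
clothes iron: Runtime = 120 min × 14 = 1680 min = 28 h
clothes iron: 1.08 kW × 28 h = 30.24 kWh
Total energy = 45.57 kWh
Cost = 45.57 × $0.33 = $15.04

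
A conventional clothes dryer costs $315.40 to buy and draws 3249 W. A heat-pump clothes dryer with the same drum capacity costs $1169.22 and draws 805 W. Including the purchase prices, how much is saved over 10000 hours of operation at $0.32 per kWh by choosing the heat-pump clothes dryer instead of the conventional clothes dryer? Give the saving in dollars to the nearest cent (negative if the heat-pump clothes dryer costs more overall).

$6966.98

conventional clothes dryer: $315.40 + (3249/1000) kW × 10000 h × $0.32 = $315.40 + $10396.8 = $10712.2
heat-pump clothes dryer: $1169.22 + (805/1000) kW × 10000 h × $0.32 = $1169.22 + $2576 = $3745.22
Saving = $10712.2 − $3745.22 = $6966.98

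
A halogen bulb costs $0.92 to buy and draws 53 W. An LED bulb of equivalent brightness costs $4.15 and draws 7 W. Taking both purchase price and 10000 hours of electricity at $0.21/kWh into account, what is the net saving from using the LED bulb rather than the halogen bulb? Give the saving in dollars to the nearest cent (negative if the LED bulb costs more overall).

$93.37

halogen bulb: $0.92 + (53/1000) kW × 10000 h × $0.21 = $0.92 + $111.3 = $112.22
LED bulb: $4.15 + (7/1000) kW × 10000 h × $0.21 = $4.15 + $14.7 = $18.85
Saving = $112.22 − $18.85 = $93.37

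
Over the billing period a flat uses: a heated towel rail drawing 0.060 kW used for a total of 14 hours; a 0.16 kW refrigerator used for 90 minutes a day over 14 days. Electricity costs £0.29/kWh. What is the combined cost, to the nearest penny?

£1.22

heated towel rail: 0.06 kW × 14 h = 0.84 kWh
refrigerator: Runtime = 90 min × 14 = 1260 min = 21 h
refrigerator: 0.16 kW × 21 h = 3.36 kWh
Total energy = 4.2 kWh
Cost = 4.2 × £0.29 = £1.22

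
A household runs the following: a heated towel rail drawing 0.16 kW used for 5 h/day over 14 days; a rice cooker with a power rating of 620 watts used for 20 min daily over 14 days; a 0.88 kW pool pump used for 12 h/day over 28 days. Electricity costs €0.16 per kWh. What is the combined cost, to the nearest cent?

€49.56

heated towel rail: Runtime = 5 h/day × 14 days = 70 h
heated towel rail: 0.16 kW × 70 h = 11.2 kWh
rice cooker: Runtime = 20 min × 14 = 280 min = 4.666666… h
rice cooker: 0.62 kW × 4.666666… h = 2.893333… kWh
pool pump: Runtime = 12 h/day × 28 days = 336 h
pool pump: 0.88 kW × 336 h = 295.68 kWh
Total energy = 309.773333… kWh
Cost = 309.773333… × €0.16 = €49.56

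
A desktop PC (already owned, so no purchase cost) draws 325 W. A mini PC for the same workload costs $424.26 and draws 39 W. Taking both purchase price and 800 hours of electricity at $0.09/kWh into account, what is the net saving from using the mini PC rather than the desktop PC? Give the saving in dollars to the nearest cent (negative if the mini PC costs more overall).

-$403.67

desktop PC: $0.00 + (325/1000) kW × 800 h × $0.09 = $0.00 + $23.4 = $23.4
mini PC: $424.26 + (39/1000) kW × 800 h × $0.09 = $424.26 + $2.808 = $427.068
Saving = $23.4 − $427.068 = −$403.668 → -$403.67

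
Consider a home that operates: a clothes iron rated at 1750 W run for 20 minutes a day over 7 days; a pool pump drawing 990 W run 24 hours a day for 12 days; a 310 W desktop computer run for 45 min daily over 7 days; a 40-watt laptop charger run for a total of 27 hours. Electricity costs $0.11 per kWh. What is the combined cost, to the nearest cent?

clothes iron: Runtime = 20 min × 7 = 140 min = 2.333333… h
clothes iron: 1.75 kW × 2.333333… h = 4.083333… kWh
pool pump: Runtime = 24 h × 12 = 288 h
pool pump: 0.99 kW × 288 h = 285.12 kWh
desktop computer: Runtime = 45 min × 7 = 315 min = 5.25 h
desktop computer: 0.31 kW × 5.25 h = 1.6275 kWh
laptop charger: 0.04 kW × 27 h = 1.08 kWh
Total energy = 291.910833… kWh
Cost = 291.910833… × $0.11 = $32.11

$32.11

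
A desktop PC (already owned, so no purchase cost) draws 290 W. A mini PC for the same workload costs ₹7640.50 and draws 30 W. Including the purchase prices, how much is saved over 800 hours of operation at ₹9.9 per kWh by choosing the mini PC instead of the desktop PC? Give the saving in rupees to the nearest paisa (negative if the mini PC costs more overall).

desktop PC: ₹0.00 + (290/1000) kW × 800 h × ₹9.9 = ₹0.00 + ₹2296.8 = ₹2296.8
mini PC: ₹7640.50 + (30/1000) kW × 800 h × ₹9.9 = ₹7640.50 + ₹237.6 = ₹7878.1
Saving = ₹2296.8 − ₹7878.1 = −₹5581.3

-₹5581.30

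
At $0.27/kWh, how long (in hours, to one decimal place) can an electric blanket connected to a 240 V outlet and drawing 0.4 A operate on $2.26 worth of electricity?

87.2 h

Power = 0.4 A × 240 V = 96 W = 0.096 kW
Energy available = $2.26 ÷ $0.27/kWh = 8.3704 kWh
Hours = 8.3704 kWh ÷ 0.096 kW = 87.2 h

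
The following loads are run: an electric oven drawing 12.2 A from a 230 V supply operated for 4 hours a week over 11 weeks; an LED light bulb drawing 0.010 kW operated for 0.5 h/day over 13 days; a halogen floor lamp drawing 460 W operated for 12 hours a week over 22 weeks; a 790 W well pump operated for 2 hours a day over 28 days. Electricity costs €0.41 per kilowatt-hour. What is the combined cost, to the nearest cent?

electric oven: Power = 12.2 A × 230 V = 2806 W = 2.806 kW
electric oven: Runtime = 4 h/week × 11 weeks = 44 h
electric oven: 2.806 kW × 44 h = 123.464 kWh
LED light bulb: Runtime = 0.5 h/day × 13 days = 6.5 h
LED light bulb: 0.01 kW × 6.5 h = 0.065 kWh
halogen floor lamp: Runtime = 12 h/week × 22 weeks = 264 h
halogen floor lamp: 0.46 kW × 264 h = 121.44 kWh
well pump: Runtime = 2 h/day × 28 days = 56 h
well pump: 0.79 kW × 56 h = 44.24 kWh
Total energy = 289.209 kWh
Cost = 289.209 × €0.41 = €118.58

€118.58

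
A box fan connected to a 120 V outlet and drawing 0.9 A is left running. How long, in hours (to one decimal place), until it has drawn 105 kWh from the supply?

972.2 h

Power = 0.9 A × 120 V = 108 W = 0.108 kW
Hours = 105 kWh ÷ 0.108 kW = 972.2 h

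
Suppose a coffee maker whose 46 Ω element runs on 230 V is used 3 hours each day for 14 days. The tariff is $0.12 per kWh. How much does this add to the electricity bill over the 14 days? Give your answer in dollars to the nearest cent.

$5.80

Power = V²/R = 230²/46 = 1150 W = 1.15 kW
Runtime = 3 h/day × 14 days = 42 h
Energy = 1.15 kW × 42 h = 48.3 kWh
Cost = 48.3 kWh × $0.12/kWh = $5.80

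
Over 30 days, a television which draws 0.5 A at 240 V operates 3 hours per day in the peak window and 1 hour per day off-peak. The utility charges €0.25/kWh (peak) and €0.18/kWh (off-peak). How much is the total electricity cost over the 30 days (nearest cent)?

Power = 0.5 A × 240 V = 120 W = 0.12 kW
Peak energy = 0.12 kW × 3 h × 30 = 10.8 kWh
Off-peak energy = 0.12 kW × 1 h × 30 = 3.6 kWh
Cost = 10.8 × €0.25 + 3.6 × €0.18 = €2.7 + €0.648 = €3.35

€3.35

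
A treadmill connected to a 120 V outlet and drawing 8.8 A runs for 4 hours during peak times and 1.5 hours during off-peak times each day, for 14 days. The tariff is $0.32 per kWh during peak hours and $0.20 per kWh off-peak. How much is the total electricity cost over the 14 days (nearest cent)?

Power = 8.8 A × 120 V = 1056 W = 1.056 kW
Peak energy = 1.056 kW × 4 h × 14 = 59.136 kWh
Off-peak energy = 1.056 kW × 1.5 h × 14 = 22.176 kWh
Cost = 59.136 × $0.32 + 22.176 × $0.20 = $18.92352 + $4.4352 = $23.36

$23.36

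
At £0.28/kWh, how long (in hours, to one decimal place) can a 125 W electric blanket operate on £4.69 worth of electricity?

Energy available = £4.69 ÷ £0.28/kWh = 16.75 kWh
Hours = 16.75 kWh ÷ 0.125 kW = 134.0 h

134.0 h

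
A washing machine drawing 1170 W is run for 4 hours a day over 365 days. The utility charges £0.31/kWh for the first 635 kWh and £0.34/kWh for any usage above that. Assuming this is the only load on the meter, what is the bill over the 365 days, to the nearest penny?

Runtime = 4 h/day × 365 days = 1460 h
Energy = 1.17 kW × 1460 h = 1708.2 kWh
Tier 1 (0–635 kWh): 635 × £0.31 = £196.85
Above 635 kWh: 1073.2 × £0.34 = £364.888
Bill = £561.74

£561.74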